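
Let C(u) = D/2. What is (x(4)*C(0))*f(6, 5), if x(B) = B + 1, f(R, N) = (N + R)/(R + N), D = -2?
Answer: -5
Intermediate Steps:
C(u) = -1 (C(u) = -2/2 = -2*½ = -1)
f(R, N) = 1 (f(R, N) = (N + R)/(N + R) = 1)
x(B) = 1 + B
(x(4)*C(0))*f(6, 5) = ((1 + 4)*(-1))*1 = (5*(-1))*1 = -5*1 = -5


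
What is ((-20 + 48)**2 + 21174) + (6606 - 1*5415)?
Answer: 23149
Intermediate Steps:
((-20 + 48)**2 + 21174) + (6606 - 1*5415) = (28**2 + 21174) + (6606 - 5415) = (784 + 21174) + 1191 = 21958 + 1191 = 23149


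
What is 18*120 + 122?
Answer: 2282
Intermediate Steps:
18*120 + 122 = 2160 + 122 = 2282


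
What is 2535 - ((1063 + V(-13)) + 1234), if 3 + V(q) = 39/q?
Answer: 244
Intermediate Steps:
V(q) = -3 + 39/q
2535 - ((1063 + V(-13)) + 1234) = 2535 - ((1063 + (-3 + 39/(-13))) + 1234) = 2535 - ((1063 + (-3 + 39*(-1/13))) + 1234) = 2535 - ((1063 + (-3 - 3)) + 1234) = 2535 - ((1063 - 6) + 1234) = 2535 - (1057 + 1234) = 2535 - 1*2291 = 2535 - 2291 = 244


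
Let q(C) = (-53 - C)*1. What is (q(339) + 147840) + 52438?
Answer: 199886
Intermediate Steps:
q(C) = -53 - C
(q(339) + 147840) + 52438 = ((-53 - 1*339) + 147840) + 52438 = ((-53 - 339) + 147840) + 52438 = (-392 + 147840) + 52438 = 147448 + 52438 = 199886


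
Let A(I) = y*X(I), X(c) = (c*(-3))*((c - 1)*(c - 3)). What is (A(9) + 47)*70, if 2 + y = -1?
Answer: 275450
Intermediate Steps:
y = -3 (y = -2 - 1 = -3)
X(c) = -3*c*(-1 + c)*(-3 + c) (X(c) = (-3*c)*((-1 + c)*(-3 + c)) = -3*c*(-1 + c)*(-3 + c))
A(I) = -9*I*(-3 - I² + 4*I)
(A(9) + 47)*70 = (9*9*(3 + 9² - 4*9) + 47)*70 = (9*9*(3 + 81 - 36) + 47)*70 = (9*9*48 + 47)*70 = (3888 + 47)*70 = 3935*70 = 275450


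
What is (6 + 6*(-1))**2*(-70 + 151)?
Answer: 0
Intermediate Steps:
(6 + 6*(-1))**2*(-70 + 151) = (6 - 6)**2*81 = 0**2*81 = 0*81 = 0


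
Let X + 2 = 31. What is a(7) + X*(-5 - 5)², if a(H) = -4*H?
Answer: 2872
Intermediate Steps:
X = 29 (X = -2 + 31 = 29)
a(7) + X*(-5 - 5)² = -4*7 + 29*(-5 - 5)² = -28 + 29*(-10)² = -28 + 29*100 = -28 + 2900 = 2872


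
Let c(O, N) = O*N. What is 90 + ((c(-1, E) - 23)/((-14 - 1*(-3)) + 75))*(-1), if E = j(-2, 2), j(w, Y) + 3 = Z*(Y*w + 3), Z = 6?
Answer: 2887/32 ≈ 90.219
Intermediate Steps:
j(w, Y) = 15 + 6*Y*w (j(w, Y) = -3 + 6*(Y*w + 3) = -3 + 6*(3 + Y*w) = -3 + (18 + 6*Y*w) = 15 + 6*Y*w)
E = -9 (E = 15 + 6*2*(-2) = 15 - 24 = -9)
c(O, N) = N*O
90 + ((c(-1, E) - 23)/((-14 - 1*(-3)) + 75))*(-1) = 90 + ((-9*(-1) - 23)/((-14 - 1*(-3)) + 75))*(-1) = 90 + ((9 - 23)/((-14 + 3) + 75))*(-1) = 90 - 14/(-11 + 75)*(-1) = 90 - 14/64*(-1) = 90 - 14*1/64*(-1) = 90 - 7/32*(-1) = 90 + 7/32 = 2887/32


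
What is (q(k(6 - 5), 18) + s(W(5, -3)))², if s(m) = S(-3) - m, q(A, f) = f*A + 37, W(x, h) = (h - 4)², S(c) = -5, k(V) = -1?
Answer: 1225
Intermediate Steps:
W(x, h) = (-4 + h)²
q(A, f) = 37 + A*f (q(A, f) = A*f + 37 = 37 + A*f)
s(m) = -5 - m
(q(k(6 - 5), 18) + s(W(5, -3)))² = ((37 - 1*18) + (-5 - (-4 - 3)²))² = ((37 - 18) + (-5 - 1*(-7)²))² = (19 + (-5 - 1*49))² = (19 + (-5 - 49))² = (19 - 54)² = (-35)² = 1225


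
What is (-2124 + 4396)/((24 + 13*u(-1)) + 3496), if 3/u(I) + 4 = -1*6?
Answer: 22720/35161 ≈ 0.64617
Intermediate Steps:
u(I) = -3/10 (u(I) = 3/(-4 - 1*6) = 3/(-4 - 6) = 3/(-10) = 3*(-⅒) = -3/10)
(-2124 + 4396)/((24 + 13*u(-1)) + 3496) = (-2124 + 4396)/((24 + 13*(-3/10)) + 3496) = 2272/((24 - 39/10) + 3496) = 2272/(201/10 + 3496) = 2272/(35161/10) = 2272*(10/35161) = 22720/35161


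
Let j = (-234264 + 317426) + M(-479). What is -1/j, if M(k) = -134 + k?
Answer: -1/82549 ≈ -1.2114e-5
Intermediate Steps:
j = 82549 (j = (-234264 + 317426) + (-134 - 479) = 83162 - 613 = 82549)
-1/j = -1/82549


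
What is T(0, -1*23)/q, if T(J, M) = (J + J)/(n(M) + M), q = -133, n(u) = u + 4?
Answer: 0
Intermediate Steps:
n(u) = 4 + u
T(J, M) = 2*J/(4 + 2*M) (T(J, M) = (J + J)/((4 + M) + M) = (2*J)/(4 + 2*M) = 2*J/(4 + 2*M))
T(0, -1*23)/q = (0/(2 - 1*23))/(-133) = (0/(2 - 23))*(-1/133) = (0/(-21))*(-1/133) = (0*(-1/21))*(-1/133) = 0*(-1/133) = 0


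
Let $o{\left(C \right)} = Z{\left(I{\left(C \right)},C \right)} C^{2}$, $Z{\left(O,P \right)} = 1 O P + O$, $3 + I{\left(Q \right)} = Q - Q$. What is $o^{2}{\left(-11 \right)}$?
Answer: $13176900$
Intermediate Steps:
$I{\left(Q \right)} = -3$ ($I{\left(Q \right)} = -3 + \left(Q - Q\right) = -3 + 0 = -3$)
$Z{\left(O,P \right)} = O + O P$ ($Z{\left(O,P \right)} = O P + O = O + O P$)
$o{\left(C \right)} = C^{2} \left(-3 - 3 C\right)$ ($o{\left(C \right)} = - 3 \left(1 + C\right) C^{2} = \left(-3 - 3 C\right) C^{2} = C^{2} \left(-3 - 3 C\right)$)
$o^{2}{\left(-11 \right)} = \left(3 \left(-11\right)^{2} \left(-1 - -11\right)\right)^{2} = \left(3 \cdot 121 \left(-1 + 11\right)\right)^{2} = \left(3 \cdot 121 \cdot 10\right)^{2} = 3630^{2} = 13176900$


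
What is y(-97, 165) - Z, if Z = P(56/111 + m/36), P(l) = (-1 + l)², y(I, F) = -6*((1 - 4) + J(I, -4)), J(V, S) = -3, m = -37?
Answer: 59755223/1774224 ≈ 33.680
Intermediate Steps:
y(I, F) = 36 (y(I, F) = -6*((1 - 4) - 3) = -6*(-3 - 3) = -6*(-6) = 36)
Z = 4116841/1774224 (Z = (-1 + (56/111 - 37/36))² = (-1 - 697/1332)² = (-2029/1332)² = 4116841/1774224 ≈ 2.3204)
y(-97, 165) - Z = 36 - 1*4116841/1774224 = 36 - 4116841/1774224 = 59755223/1774224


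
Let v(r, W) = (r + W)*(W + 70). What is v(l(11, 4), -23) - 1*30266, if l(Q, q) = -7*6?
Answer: -33321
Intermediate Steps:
l(Q, q) = -42
v(r, W) = (70 + W)*(W + r) (v(r, W) = (W + r)*(70 + W) = (70 + W)*(W + r))
v(l(11, 4), -23) - 1*30266 = ((-23)**2 + 70*(-23) + 70*(-42) - 23*(-42)) - 1*30266 = (529 - 1610 - 2940 + 966) - 30266 = -3055 - 30266 = -33321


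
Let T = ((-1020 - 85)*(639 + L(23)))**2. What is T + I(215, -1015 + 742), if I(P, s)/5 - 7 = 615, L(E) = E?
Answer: 535106883210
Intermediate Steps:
I(P, s) = 3110 (I(P, s) = 35 + 5*615 = 35 + 3075 = 3110)
T = 535106880100 (T = ((-1020 - 85)*(639 + 23))**2 = (-1105*662)**2 = (-731510)**2 = 535106880100)
T + I(215, -1015 + 742) = 535106880100 + 3110 = 535106883210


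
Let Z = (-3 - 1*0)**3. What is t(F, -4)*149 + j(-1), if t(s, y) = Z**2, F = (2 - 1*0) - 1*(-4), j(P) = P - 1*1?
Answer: 108619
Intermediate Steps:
j(P) = -1 + P (j(P) = P - 1 = -1 + P)
F = 6 (F = (2 + 0) + 4 = 2 + 4 = 6)
Z = -27 (Z = (-3 + 0)**3 = (-3)**3 = -27)
t(s, y) = 729 (t(s, y) = (-27)**2 = 729)
t(F, -4)*149 + j(-1) = 729*149 + (-1 - 1) = 108621 - 2 = 108619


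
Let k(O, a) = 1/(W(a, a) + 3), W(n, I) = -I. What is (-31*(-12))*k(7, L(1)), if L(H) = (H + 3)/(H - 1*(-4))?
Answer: 1860/11 ≈ 169.09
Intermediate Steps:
L(H) = (3 + H)/(4 + H) (L(H) = (3 + H)/(H + 4) = (3 + H)/(4 + H))
k(O, a) = 1/(3 - a) (k(O, a) = 1/(-a + 3) = 1/(3 - a))
(-31*(-12))*k(7, L(1)) = (-31*(-12))*(-1/(-3 + (3 + 1)/(4 + 1))) = 372*(-1/(-3 + 4/5)) = 372*(-1/(-3 + (⅕)*4)) = 372*(-1/(-3 + ⅘)) = 372*(-1/(-11/5)) = 372*(-1*(-5/11)) = 372*(5/11) = 1860/11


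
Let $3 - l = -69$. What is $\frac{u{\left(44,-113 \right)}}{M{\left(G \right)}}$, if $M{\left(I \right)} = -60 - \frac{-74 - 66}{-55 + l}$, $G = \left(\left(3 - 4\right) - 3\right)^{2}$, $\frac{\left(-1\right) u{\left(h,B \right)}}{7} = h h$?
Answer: $\frac{1309}{5} \approx 261.8$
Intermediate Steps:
$u{\left(h,B \right)} = - 7 h^{2}$ ($u{\left(h,B \right)} = - 7 h h = - 7 h^{2}$)
$G = 16$ ($G = \left(-1 - 3\right)^{2} = \left(-4\right)^{2} = 16$)
$l = 72$ ($l = 3 - -69 = 3 + 69 = 72$)
$M{\left(I \right)} = - \frac{880}{17}$ ($M{\left(I \right)} = -60 - \frac{-74 - 66}{-55 + 72} = -60 - - \frac{140}{17} = -60 + \frac{140}{17} = - \frac{880}{17}$)
$\frac{u{\left(44,-113 \right)}}{M{\left(G \right)}} = \frac{\left(-7\right) 44^{2}}{- \frac{880}{17}} = \left(-7\right) 1936 \left(- \frac{17}{880}\right) = \left(-13552\right) \left(- \frac{17}{880}\right) = \frac{1309}{5}$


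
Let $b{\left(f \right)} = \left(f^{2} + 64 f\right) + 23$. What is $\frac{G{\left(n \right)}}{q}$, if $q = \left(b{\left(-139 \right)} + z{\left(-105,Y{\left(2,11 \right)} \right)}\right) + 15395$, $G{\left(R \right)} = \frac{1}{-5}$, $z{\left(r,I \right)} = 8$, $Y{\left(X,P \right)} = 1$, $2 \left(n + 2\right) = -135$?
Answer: $- \frac{1}{129255} \approx -7.7366 \cdot 10^{-6}$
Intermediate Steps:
$n = - \frac{139}{2}$ ($n = -2 + \frac{1}{2} \left(-135\right) = -2 - \frac{135}{2} = - \frac{139}{2} \approx -69.5$)
$b{\left(f \right)} = 23 + f^{2} + 64 f$
$G{\left(R \right)} = - \frac{1}{5}$
$q = 25851$ ($q = \left(\left(23 + \left(-139\right)^{2} + 64 \left(-139\right)\right) + 8\right) + 15395 = \left(\left(23 + 19321 - 8896\right) + 8\right) + 15395 = \left(10448 + 8\right) + 15395 = 10456 + 15395 = 25851$)
$\frac{G{\left(n \right)}}{q} = - \frac{1}{5 \cdot 25851} = \left(- \frac{1}{5}\right) \frac{1}{25851} = - \frac{1}{129255}$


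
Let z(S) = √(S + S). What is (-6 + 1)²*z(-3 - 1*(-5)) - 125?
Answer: -75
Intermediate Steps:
z(S) = √2*√S (z(S) = √(2*S) = √2*√S)
(-6 + 1)²*z(-3 - 1*(-5)) - 125 = (-6 + 1)²*(√2*√(-3 - 1*(-5))) - 125 = (-5)²*(√2*√(-3 + 5)) - 125 = 25*(√2*√2) - 125 = 25*2 - 125 = 50 - 125 = -75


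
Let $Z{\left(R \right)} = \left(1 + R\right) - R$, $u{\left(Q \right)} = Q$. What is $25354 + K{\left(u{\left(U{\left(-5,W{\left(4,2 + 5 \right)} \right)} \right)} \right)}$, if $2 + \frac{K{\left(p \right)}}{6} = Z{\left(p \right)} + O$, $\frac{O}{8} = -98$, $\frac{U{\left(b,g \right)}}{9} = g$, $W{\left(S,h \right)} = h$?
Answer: $20644$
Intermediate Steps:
$U{\left(b,g \right)} = 9 g$
$O = -784$ ($O = 8 \left(-98\right) = -784$)
$Z{\left(R \right)} = 1$
$K{\left(p \right)} = -4710$ ($K{\left(p \right)} = -12 + 6 \left(1 - 784\right) = -12 + 6 \left(-783\right) = -12 - 4698 = -4710$)
$25354 + K{\left(u{\left(U{\left(-5,W{\left(4,2 + 5 \right)} \right)} \right)} \right)} = 25354 - 4710 = 20644$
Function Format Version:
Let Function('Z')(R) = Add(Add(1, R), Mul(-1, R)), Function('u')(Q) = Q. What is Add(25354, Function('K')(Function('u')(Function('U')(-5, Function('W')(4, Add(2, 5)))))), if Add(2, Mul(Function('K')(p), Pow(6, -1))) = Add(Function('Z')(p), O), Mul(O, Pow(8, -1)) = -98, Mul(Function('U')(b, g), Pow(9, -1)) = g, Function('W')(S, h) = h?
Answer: 20644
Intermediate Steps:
Function('U')(b, g) = Mul(9, g)
O = -784 (O = Mul(8, -98) = -784)
Function('Z')(R) = 1
Function('K')(p) = -4710 (Function('K')(p) = Add(-12, Mul(6, Add(1, -784))) = Add(-12, Mul(6, -783)) = Add(-12, -4698) = -4710)
Add(25354, Function('K')(Function('u')(Function('U')(-5, Function('W')(4, Add(2, 5)))))) = Add(25354, -4710) = 20644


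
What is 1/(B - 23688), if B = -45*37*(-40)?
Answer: 1/42912 ≈ 2.3303e-5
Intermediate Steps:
B = 66600 (B = -1665*(-40) = 66600)
1/(B - 23688) = 1/(66600 - 23688) = 1/42912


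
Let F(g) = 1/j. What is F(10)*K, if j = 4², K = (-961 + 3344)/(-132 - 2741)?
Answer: -2383/45968 ≈ -0.051840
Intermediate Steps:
K = -2383/2873 (K = 2383/(-2873) = 2383*(-1/2873) = -2383/2873 ≈ -0.82945)
j = 16
F(g) = 1/16
F(10)*K = (1/16)*(-2383/2873) = -2383/45968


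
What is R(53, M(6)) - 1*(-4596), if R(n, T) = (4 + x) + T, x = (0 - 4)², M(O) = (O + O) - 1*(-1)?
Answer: 4629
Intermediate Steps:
M(O) = 1 + 2*O (M(O) = 2*O + 1 = 1 + 2*O)
x = 16 (x = (-4)² = 16)
R(n, T) = 20 + T (R(n, T) = (4 + 16) + T = 20 + T)
R(53, M(6)) - 1*(-4596) = (20 + (1 + 2*6)) - 1*(-4596) = (20 + (1 + 12)) + 4596 = (20 + 13) + 4596 = 33 + 4596 = 4629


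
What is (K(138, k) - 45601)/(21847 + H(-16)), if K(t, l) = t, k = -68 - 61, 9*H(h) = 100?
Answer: -409167/196723 ≈ -2.0799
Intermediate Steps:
H(h) = 100/9 (H(h) = (⅑)*100 = 100/9)
k = -129
(K(138, k) - 45601)/(21847 + H(-16)) = (138 - 45601)/(21847 + 100/9) = -45463/196723/9 = -45463*9/196723 = -409167/196723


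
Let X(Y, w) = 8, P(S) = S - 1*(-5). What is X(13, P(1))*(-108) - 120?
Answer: -984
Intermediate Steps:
P(S) = 5 + S (P(S) = S + 5 = 5 + S)
X(13, P(1))*(-108) - 120 = 8*(-108) - 120 = -864 - 120 = -984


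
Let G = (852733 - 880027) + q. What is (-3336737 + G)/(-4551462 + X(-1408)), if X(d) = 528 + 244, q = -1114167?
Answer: 2239099/2275345 ≈ 0.98407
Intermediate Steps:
X(d) = 772
G = -1141461 (G = (852733 - 880027) - 1114167 = -27294 - 1114167 = -1141461)
(-3336737 + G)/(-4551462 + X(-1408)) = (-3336737 - 1141461)/(-4551462 + 772) = -4478198/(-4550690) = -4478198*(-1/4550690) = 2239099/2275345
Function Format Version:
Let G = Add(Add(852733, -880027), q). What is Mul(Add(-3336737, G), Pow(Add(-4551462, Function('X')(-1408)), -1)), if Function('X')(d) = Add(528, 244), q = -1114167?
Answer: Rational(2239099, 2275345) ≈ 0.98407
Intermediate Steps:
Function('X')(d) = 772
G = -1141461 (G = Add(Add(852733, -880027), -1114167) = Add(-27294, -1114167) = -1141461)
Mul(Add(-3336737, G), Pow(Add(-4551462, Function('X')(-1408)), -1)) = Mul(Add(-3336737, -1141461), Pow(Add(-4551462, 772), -1)) = Mul(-4478198, Pow(-4550690, -1)) = Mul(-4478198, Rational(-1, 4550690)) = Rational(2239099, 2275345)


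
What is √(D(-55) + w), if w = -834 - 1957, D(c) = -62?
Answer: 3*I*√317 ≈ 53.413*I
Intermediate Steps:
w = -2791
√(D(-55) + w) = √(-62 - 2791) = √(-2853) = 3*I*√317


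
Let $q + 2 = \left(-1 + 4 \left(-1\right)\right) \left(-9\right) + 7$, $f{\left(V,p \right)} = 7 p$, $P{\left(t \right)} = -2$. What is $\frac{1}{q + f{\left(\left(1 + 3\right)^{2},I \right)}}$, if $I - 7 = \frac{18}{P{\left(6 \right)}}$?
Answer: $\frac{1}{36} \approx 0.027778$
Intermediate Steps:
$I = -2$ ($I = 7 + \frac{18}{-2} = 7 + 18 \left(- \frac{1}{2}\right) = 7 - 9 = -2$)
$q = 50$ ($q = -2 + \left(\left(-1 + 4 \left(-1\right)\right) \left(-9\right) + 7\right) = -2 + \left(\left(-1 - 4\right) \left(-9\right) + 7\right) = -2 + \left(\left(-5\right) \left(-9\right) + 7\right) = -2 + \left(45 + 7\right) = -2 + 52 = 50$)
$\frac{1}{q + f{\left(\left(1 + 3\right)^{2},I \right)}} = \frac{1}{50 + 7 \left(-2\right)} = \frac{1}{50 - 14} = \frac{1}{36}$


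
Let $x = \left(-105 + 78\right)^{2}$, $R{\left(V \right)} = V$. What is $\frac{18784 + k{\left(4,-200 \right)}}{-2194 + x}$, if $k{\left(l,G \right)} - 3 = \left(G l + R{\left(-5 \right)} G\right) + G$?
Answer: $- \frac{18787}{1465} \approx -12.824$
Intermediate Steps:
$x = 729$ ($x = \left(-27\right)^{2} = 729$)
$k{\left(l,G \right)} = 3 - 4 G + G l$ ($k{\left(l,G \right)} = 3 + \left(\left(G l - 5 G\right) + G\right) = 3 + \left(\left(- 5 G + G l\right) + G\right) = 3 + \left(- 4 G + G l\right) = 3 - 4 G + G l$)
$\frac{18784 + k{\left(4,-200 \right)}}{-2194 + x} = \frac{18784 - -3}{-2194 + 729} = \frac{18784 + \left(3 + 800 - 800\right)}{-1465} = \left(18784 + 3\right) \left(- \frac{1}{1465}\right) = 18787 \left(- \frac{1}{1465}\right) = - \frac{18787}{1465}$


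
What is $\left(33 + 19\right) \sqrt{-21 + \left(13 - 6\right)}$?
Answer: $52 i \sqrt{14} \approx 194.57 i$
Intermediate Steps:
$\left(33 + 19\right) \sqrt{-21 + \left(13 - 6\right)} = 52 \sqrt{-21 + 7} = 52 \sqrt{-14} = 52 i \sqrt{14}$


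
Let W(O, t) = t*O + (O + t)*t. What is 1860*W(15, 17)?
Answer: 1486140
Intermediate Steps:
W(O, t) = O*t + t*(O + t)
1860*W(15, 17) = 1860*(17*(17 + 2*15)) = 1860*(17*(17 + 30)) = 1860*(17*47) = 1860*799 = 1486140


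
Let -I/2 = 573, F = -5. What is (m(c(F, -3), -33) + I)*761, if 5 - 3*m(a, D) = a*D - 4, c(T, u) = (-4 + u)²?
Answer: -459644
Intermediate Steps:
I = -1146 (I = -2*573 = -1146)
m(a, D) = 3 - D*a/3 (m(a, D) = 5/3 - (a*D - 4)/3 = 5/3 - (D*a - 4)/3 = 5/3 - (-4 + D*a)/3 = 5/3 + (4/3 - D*a/3) = 3 - D*a/3)
(m(c(F, -3), -33) + I)*761 = ((3 - ⅓*(-33)*(-4 - 3)²) - 1146)*761 = ((3 - ⅓*(-33)*(-7)²) - 1146)*761 = ((3 - ⅓*(-33)*49) - 1146)*761 = ((3 + 539) - 1146)*761 = (542 - 1146)*761 = -604*761 = -459644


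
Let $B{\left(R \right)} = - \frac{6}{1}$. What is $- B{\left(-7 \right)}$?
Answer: $6$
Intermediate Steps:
$B{\left(R \right)} = -6$ ($B{\left(R \right)} = \left(-6\right) 1 = -6$)
$- B{\left(-7 \right)} = \left(-1\right) \left(-6\right) = 6$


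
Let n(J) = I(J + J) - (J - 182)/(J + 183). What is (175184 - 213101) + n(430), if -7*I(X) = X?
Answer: -163230763/4291 ≈ -38040.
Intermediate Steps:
I(X) = -X/7
n(J) = -2*J/7 - (-182 + J)/(183 + J) (n(J) = -(J + J)/7 - (J - 182)/(J + 183) = -2*J/7 - (-182 + J)/(183 + J))
(175184 - 213101) + n(430) = (175184 - 213101) + (1274 - 373*430 - 2*430**2)/(7*(183 + 430)) = -37917 + (1/7)*(1274 - 160390 - 2*184900)/613 = -37917 + (1/7)*(1/613)*(1274 - 160390 - 369800) = -37917 + (1/7)*(1/613)*(-528916) = -37917 - 528916/4291 = -163230763/4291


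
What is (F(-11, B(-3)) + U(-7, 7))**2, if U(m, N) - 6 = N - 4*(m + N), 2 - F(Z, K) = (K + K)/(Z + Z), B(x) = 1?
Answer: 27556/121 ≈ 227.74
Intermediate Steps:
F(Z, K) = 2 - K/Z (F(Z, K) = 2 - (K + K)/(Z + Z) = 2 - 2*K/(2*Z) = 2 - 2*K*1/(2*Z) = 2 - K/Z)
U(m, N) = 6 - 4*m - 3*N (U(m, N) = 6 + (N - 4*(m + N)) = 6 + (N - 4*(N + m)) = 6 + (N + (-4*N - 4*m)) = 6 + (-4*m - 3*N) = 6 - 4*m - 3*N)
(F(-11, B(-3)) + U(-7, 7))**2 = ((2 - 1*1/(-11)) + (6 - 4*(-7) - 3*7))**2 = ((2 - 1*1*(-1/11)) + (6 + 28 - 21))**2 = ((2 + 1/11) + 13)**2 = (23/11 + 13)**2 = (166/11)**2 = 27556/121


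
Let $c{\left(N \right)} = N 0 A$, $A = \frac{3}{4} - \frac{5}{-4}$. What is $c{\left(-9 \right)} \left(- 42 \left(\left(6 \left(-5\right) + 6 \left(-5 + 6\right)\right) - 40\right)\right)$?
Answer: $0$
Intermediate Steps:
$A = 2$ ($A = 3 \cdot \frac{1}{4} - - \frac{5}{4} = \frac{3}{4} + \frac{5}{4} = 2$)
$c{\left(N \right)} = 0$ ($c{\left(N \right)} = N 0 \cdot 2 = 0 \cdot 2 = 0$)
$c{\left(-9 \right)} \left(- 42 \left(\left(6 \left(-5\right) + 6 \left(-5 + 6\right)\right) - 40\right)\right) = 0 \left(- 42 \left(\left(6 \left(-5\right) + 6 \left(-5 + 6\right)\right) - 40\right)\right) = 0 \left(- 42 \left(\left(-30 + 6 \cdot 1\right) - 40\right)\right) = 0 \left(- 42 \left(\left(-30 + 6\right) - 40\right)\right) = 0 \left(- 42 \left(-24 - 40\right)\right) = 0 \left(\left(-42\right) \left(-64\right)\right) = 0 \cdot 2688 = 0$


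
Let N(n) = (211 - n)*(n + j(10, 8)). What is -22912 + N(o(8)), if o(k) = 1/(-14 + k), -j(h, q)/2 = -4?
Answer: -765283/36 ≈ -21258.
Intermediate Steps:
j(h, q) = 8 (j(h, q) = -2*(-4) = 8)
N(n) = (8 + n)*(211 - n) (N(n) = (211 - n)*(n + 8) = (211 - n)*(8 + n) = (8 + n)*(211 - n))
-22912 + N(o(8)) = -22912 + (1688 - (1/(-14 + 8))**2 + 203/(-14 + 8)) = -22912 + (1688 - (1/(-6))**2 + 203/(-6)) = -22912 + (1688 - (-1/6)**2 + 203*(-1/6)) = -22912 + (1688 - 1*1/36 - 203/6) = -22912 + (1688 - 1/36 - 203/6) = -22912 + 59549/36 = -765283/36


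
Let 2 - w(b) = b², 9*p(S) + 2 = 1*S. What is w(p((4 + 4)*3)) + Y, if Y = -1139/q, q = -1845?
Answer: -55759/16605 ≈ -3.3580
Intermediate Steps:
Y = 1139/1845 (Y = -1139/(-1845) = -1139*(-1/1845) = 1139/1845 ≈ 0.61734)
p(S) = -2/9 + S/9 (p(S) = -2/9 + (1*S)/9 = -2/9 + S/9)
w(b) = 2 - b²
w(p((4 + 4)*3)) + Y = (2 - (-2/9 + ((4 + 4)*3)/9)²) + 1139/1845 = (2 - (-2/9 + (8*3)/9)²) + 1139/1845 = (2 - (-2/9 + (⅑)*24)²) + 1139/1845 = (2 - (-2/9 + 8/3)²) + 1139/1845 = (2 - (22/9)²) + 1139/1845 = (2 - 1*484/81) + 1139/1845 = (2 - 484/81) + 1139/1845 = -322/81 + 1139/1845 = -55759/16605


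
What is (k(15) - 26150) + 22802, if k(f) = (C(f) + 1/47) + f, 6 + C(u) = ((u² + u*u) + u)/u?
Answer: -155475/47 ≈ -3308.0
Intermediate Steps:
C(u) = -6 + (u + 2*u²)/u (C(u) = -6 + ((u² + u*u) + u)/u = -6 + ((u² + u²) + u)/u = -6 + (2*u² + u)/u = -6 + (u + 2*u²)/u)
k(f) = -234/47 + 3*f (k(f) = ((-5 + 2*f) + 1/47) + f = (-234/47 + 2*f) + f = -234/47 + 3*f)
(k(15) - 26150) + 22802 = ((-234/47 + 3*15) - 26150) + 22802 = ((-234/47 + 45) - 26150) + 22802 = (1881/47 - 26150) + 22802 = -1227169/47 + 22802 = -155475/47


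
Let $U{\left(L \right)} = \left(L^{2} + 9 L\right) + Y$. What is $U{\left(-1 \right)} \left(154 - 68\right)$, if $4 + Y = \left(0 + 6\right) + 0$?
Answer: $-516$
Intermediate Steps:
$Y = 2$ ($Y = -4 + \left(\left(0 + 6\right) + 0\right) = -4 + \left(6 + 0\right) = -4 + 6 = 2$)
$U{\left(L \right)} = 2 + L^{2} + 9 L$ ($U{\left(L \right)} = \left(L^{2} + 9 L\right) + 2 = 2 + L^{2} + 9 L$)
$U{\left(-1 \right)} \left(154 - 68\right) = \left(2 + \left(-1\right)^{2} + 9 \left(-1\right)\right) \left(154 - 68\right) = \left(2 + 1 - 9\right) 86 = \left(-6\right) 86 = -516$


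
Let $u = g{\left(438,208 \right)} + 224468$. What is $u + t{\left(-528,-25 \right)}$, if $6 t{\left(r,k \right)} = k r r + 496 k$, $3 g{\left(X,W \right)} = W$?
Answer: $- \frac{2817388}{3} \approx -9.3913 \cdot 10^{5}$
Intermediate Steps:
$g{\left(X,W \right)} = \frac{W}{3}$
$u = \frac{673612}{3}$ ($u = \frac{1}{3} \cdot 208 + 224468 = \frac{208}{3} + 224468 = \frac{673612}{3} \approx 2.2454 \cdot 10^{5}$)
$t{\left(r,k \right)} = \frac{248 k}{3} + \frac{k r^{2}}{6}$ ($t{\left(r,k \right)} = \frac{k r r + 496 k}{6} = \frac{k r^{2} + 496 k}{6} = \frac{496 k + k r^{2}}{6} = \frac{248 k}{3} + \frac{k r^{2}}{6}$)
$u + t{\left(-528,-25 \right)} = \frac{673612}{3} + \frac{1}{6} \left(-25\right) \left(496 + \left(-528\right)^{2}\right) = \frac{673612}{3} + \frac{1}{6} \left(-25\right) \left(496 + 278784\right) = \frac{673612}{3} + \frac{1}{6} \left(-25\right) 279280 = \frac{673612}{3} - \frac{3491000}{3} = - \frac{2817388}{3}$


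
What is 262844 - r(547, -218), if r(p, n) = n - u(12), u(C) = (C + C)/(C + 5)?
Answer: 4472078/17 ≈ 2.6306e+5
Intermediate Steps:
u(C) = 2*C/(5 + C) (u(C) = (2*C)/(5 + C) = 2*C/(5 + C))
r(p, n) = -24/17 + n (r(p, n) = n - 2*12/(5 + 12) = n - 2*12/17 = n - 1*24/17 = n - 24/17 = -24/17 + n)
262844 - r(547, -218) = 262844 - (-24/17 - 218) = 262844 - 1*(-3730/17) = 262844 + 3730/17 = 4472078/17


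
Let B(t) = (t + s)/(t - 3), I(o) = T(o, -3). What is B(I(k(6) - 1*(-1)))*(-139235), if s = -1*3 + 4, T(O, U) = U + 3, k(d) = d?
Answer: 139235/3 ≈ 46412.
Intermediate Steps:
T(O, U) = 3 + U
s = 1 (s = -3 + 4 = 1)
I(o) = 0 (I(o) = 3 - 3 = 0)
B(t) = (1 + t)/(-3 + t) (B(t) = (t + 1)/(t - 3) = (1 + t)/(-3 + t))
B(I(k(6) - 1*(-1)))*(-139235) = ((1 + 0)/(-3 + 0))*(-139235) = (1/(-3))*(-139235) = -1/3*1*(-139235) = -1/3*(-139235) = 139235/3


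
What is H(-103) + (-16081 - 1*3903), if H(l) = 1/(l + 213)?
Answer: -2198239/110 ≈ -19984.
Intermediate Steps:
H(l) = 1/(213 + l)
H(-103) + (-16081 - 1*3903) = 1/(213 - 103) + (-16081 - 1*3903) = 1/110 + (-16081 - 3903) = 1/110 - 19984 = -2198239/110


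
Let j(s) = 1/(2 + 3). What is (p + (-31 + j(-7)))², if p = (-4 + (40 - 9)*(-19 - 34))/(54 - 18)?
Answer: 2343961/400 ≈ 5859.9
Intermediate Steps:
j(s) = ⅕ (j(s) = 1/5 = ⅕)
p = -183/4 (p = (-4 + 31*(-53))/36 = (-4 - 1643)*(1/36) = -1647*1/36 = -183/4 ≈ -45.750)
(p + (-31 + j(-7)))² = (-183/4 + (-31 + ⅕))² = (-183/4 - 154/5)² = (-1531/20)² = 2343961/400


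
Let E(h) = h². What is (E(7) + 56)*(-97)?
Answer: -10185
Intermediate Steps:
(E(7) + 56)*(-97) = (7² + 56)*(-97) = (49 + 56)*(-97) = 105*(-97) = -10185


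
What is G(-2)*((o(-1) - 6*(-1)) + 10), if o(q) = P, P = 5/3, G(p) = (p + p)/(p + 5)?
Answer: -212/9 ≈ -23.556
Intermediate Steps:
G(p) = 2*p/(5 + p) (G(p) = (2*p)/(5 + p) = 2*p/(5 + p))
P = 5/3 (P = 5*(1/3) = 5/3 ≈ 1.6667)
o(q) = 5/3
G(-2)*((o(-1) - 6*(-1)) + 10) = (2*(-2)/(5 - 2))*((5/3 - 6*(-1)) + 10) = (2*(-2)/3)*((5/3 + 6) + 10) = (2*(-2)*(1/3))*(23/3 + 10) = -4/3*53/3 = -212/9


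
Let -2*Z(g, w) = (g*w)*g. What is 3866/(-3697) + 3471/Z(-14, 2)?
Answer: -13590023/724612 ≈ -18.755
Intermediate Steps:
Z(g, w) = -w*g**2/2 (Z(g, w) = -g*w*g/2 = -w*g**2/2)
3866/(-3697) + 3471/Z(-14, 2) = 3866/(-3697) + 3471/((-1/2*2*(-14)**2)) = 3866*(-1/3697) + 3471/((-1/2*2*196)) = -3866/3697 + 3471/(-196) = -3866/3697 + 3471*(-1/196) = -3866/3697 - 3471/196 = -13590023/724612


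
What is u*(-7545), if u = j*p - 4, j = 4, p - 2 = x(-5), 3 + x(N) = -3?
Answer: 150900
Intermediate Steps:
x(N) = -6 (x(N) = -3 - 3 = -6)
p = -4 (p = 2 - 6 = -4)
u = -20 (u = 4*(-4) - 4 = -16 - 4 = -20)
u*(-7545) = -20*(-7545) = 150900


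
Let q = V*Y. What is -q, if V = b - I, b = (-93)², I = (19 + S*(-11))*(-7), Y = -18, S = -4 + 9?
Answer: 151146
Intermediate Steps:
S = 5
I = 252 (I = (19 + 5*(-11))*(-7) = (19 - 55)*(-7) = -36*(-7) = 252)
b = 8649
V = 8397 (V = 8649 - 1*252 = 8649 - 252 = 8397)
q = -151146 (q = 8397*(-18) = -151146)
-q = -1*(-151146) = 151146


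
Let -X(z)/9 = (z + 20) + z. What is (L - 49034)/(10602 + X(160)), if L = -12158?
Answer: -30596/3771 ≈ -8.1135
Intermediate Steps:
X(z) = -180 - 18*z (X(z) = -9*((z + 20) + z) = -9*((20 + z) + z) = -9*(20 + 2*z) = -180 - 18*z)
(L - 49034)/(10602 + X(160)) = (-12158 - 49034)/(10602 + (-180 - 18*160)) = -61192/(10602 + (-180 - 2880)) = -61192/(10602 - 3060) = -61192/7542 = -61192*1/7542 = -30596/3771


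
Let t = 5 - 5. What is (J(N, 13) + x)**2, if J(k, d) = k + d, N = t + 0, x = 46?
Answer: 3481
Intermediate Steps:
t = 0
N = 0 (N = 0 + 0 = 0)
J(k, d) = d + k
(J(N, 13) + x)**2 = ((13 + 0) + 46)**2 = (13 + 46)**2 = 59**2 = 3481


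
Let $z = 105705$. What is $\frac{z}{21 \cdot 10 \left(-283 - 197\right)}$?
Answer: $- \frac{2349}{2240} \approx -1.0487$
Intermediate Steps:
$\frac{z}{21 \cdot 10 \left(-283 - 197\right)} = \frac{105705}{21 \cdot 10 \left(-283 - 197\right)} = \frac{105705}{210 \left(-480\right)} = \frac{105705}{-100800} = 105705 \left(- \frac{1}{100800}\right) = - \frac{2349}{2240}$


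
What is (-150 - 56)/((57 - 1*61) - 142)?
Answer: 103/73 ≈ 1.4110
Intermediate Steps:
(-150 - 56)/((57 - 1*61) - 142) = -206/((57 - 61) - 142) = -206/(-4 - 142) = -206/(-146) = -206*(-1/146) = 103/73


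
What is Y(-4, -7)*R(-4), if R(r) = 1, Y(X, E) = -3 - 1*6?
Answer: -9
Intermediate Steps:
Y(X, E) = -9 (Y(X, E) = -3 - 6 = -9)
Y(-4, -7)*R(-4) = -9*1 = -9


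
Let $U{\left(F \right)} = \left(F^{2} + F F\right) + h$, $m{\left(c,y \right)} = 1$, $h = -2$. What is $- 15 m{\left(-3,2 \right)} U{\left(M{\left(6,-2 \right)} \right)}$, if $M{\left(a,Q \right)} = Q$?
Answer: $-90$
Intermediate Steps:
$U{\left(F \right)} = -2 + 2 F^{2}$ ($U{\left(F \right)} = \left(F^{2} + F F\right) - 2 = \left(F^{2} + F^{2}\right) - 2 = 2 F^{2} - 2 = -2 + 2 F^{2}$)
$- 15 m{\left(-3,2 \right)} U{\left(M{\left(6,-2 \right)} \right)} = \left(-15\right) 1 \left(-2 + 2 \left(-2\right)^{2}\right) = - 15 \left(-2 + 2 \cdot 4\right) = - 15 \left(-2 + 8\right) = \left(-15\right) 6 = -90$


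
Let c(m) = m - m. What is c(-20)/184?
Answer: 0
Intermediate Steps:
c(m) = 0
c(-20)/184 = 0/184 = 0*(1/184) = 0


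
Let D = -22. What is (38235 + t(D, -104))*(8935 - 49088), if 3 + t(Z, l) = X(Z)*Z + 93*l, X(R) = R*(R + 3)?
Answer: -777522692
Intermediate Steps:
X(R) = R*(3 + R)
t(Z, l) = -3 + 93*l + Z**2*(3 + Z) (t(Z, l) = -3 + ((Z*(3 + Z))*Z + 93*l) = -3 + (Z**2*(3 + Z) + 93*l) = -3 + (93*l + Z**2*(3 + Z)) = -3 + 93*l + Z**2*(3 + Z))
(38235 + t(D, -104))*(8935 - 49088) = (38235 + (-3 + 93*(-104) + (-22)**2*(3 - 22)))*(8935 - 49088) = (38235 + (-3 - 9672 + 484*(-19)))*(-40153) = (38235 + (-3 - 9672 - 9196))*(-40153) = (38235 - 18871)*(-40153) = 19364*(-40153) = -777522692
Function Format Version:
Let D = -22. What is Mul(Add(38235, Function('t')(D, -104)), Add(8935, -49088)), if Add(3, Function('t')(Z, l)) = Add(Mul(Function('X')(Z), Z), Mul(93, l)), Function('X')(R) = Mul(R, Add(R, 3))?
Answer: -777522692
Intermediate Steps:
Function('X')(R) = Mul(R, Add(3, R))
Function('t')(Z, l) = Add(-3, Mul(93, l), Mul(Pow(Z, 2), Add(3, Z))) (Function('t')(Z, l) = Add(-3, Add(Mul(Mul(Z, Add(3, Z)), Z), Mul(93, l))) = Add(-3, Add(Mul(Pow(Z, 2), Add(3, Z)), Mul(93, l))) = Add(-3, Add(Mul(93, l), Mul(Pow(Z, 2), Add(3, Z)))) = Add(-3, Mul(93, l), Mul(Pow(Z, 2), Add(3, Z))))
Mul(Add(38235, Function('t')(D, -104)), Add(8935, -49088)) = Mul(Add(38235, Add(-3, Mul(93, -104), Mul(Pow(-22, 2), Add(3, -22)))), Add(8935, -49088)) = Mul(Add(38235, Add(-3, -9672, Mul(484, -19))), -40153) = Mul(Add(38235, Add(-3, -9672, -9196)), -40153) = Mul(Add(38235, -18871), -40153) = Mul(19364, -40153) = -777522692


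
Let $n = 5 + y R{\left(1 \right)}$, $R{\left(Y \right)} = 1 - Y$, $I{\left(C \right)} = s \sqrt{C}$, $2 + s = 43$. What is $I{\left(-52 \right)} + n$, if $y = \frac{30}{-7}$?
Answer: $5 + 82 i \sqrt{13} \approx 5.0 + 295.66 i$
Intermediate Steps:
$s = 41$ ($s = -2 + 43 = 41$)
$I{\left(C \right)} = 41 \sqrt{C}$
$y = - \frac{30}{7}$ ($y = 30 \left(- \frac{1}{7}\right) = - \frac{30}{7} \approx -4.2857$)
$n = 5$ ($n = 5 - \frac{30 \left(1 - 1\right)}{7} = 5 - 0 = 5 + 0 = 5$)
$I{\left(-52 \right)} + n = 41 \sqrt{-52} + 5 = 41 \cdot 2 i \sqrt{13} + 5 = 82 i \sqrt{13} + 5 = 5 + 82 i \sqrt{13}$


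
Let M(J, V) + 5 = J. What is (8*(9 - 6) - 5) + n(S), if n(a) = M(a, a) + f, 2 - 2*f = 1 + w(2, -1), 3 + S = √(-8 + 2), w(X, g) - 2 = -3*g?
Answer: 9 + I*√6 ≈ 9.0 + 2.4495*I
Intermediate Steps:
w(X, g) = 2 - 3*g
M(J, V) = -5 + J
S = -3 + I*√6 (S = -3 + √(-8 + 2) = -3 + √(-6) = -3 + I*√6 ≈ -3.0 + 2.4495*I)
f = -2 (f = 1 - (1 + (2 - 3*(-1)))/2 = 1 - (1 + (2 + 3))/2 = 1 - (1 + 5)/2 = 1 - ½*6 = 1 - 3 = -2)
n(a) = -7 + a (n(a) = (-5 + a) - 2 = -7 + a)
(8*(9 - 6) - 5) + n(S) = (8*(9 - 6) - 5) + (-7 + (-3 + I*√6)) = (8*3 - 5) + (-10 + I*√6) = (24 - 5) + (-10 + I*√6) = 19 + (-10 + I*√6) = 9 + I*√6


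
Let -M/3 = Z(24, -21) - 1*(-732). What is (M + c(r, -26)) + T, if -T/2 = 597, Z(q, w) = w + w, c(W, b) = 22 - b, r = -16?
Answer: -3216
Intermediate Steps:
Z(q, w) = 2*w
T = -1194 (T = -2*597 = -1194)
M = -2070 (M = -3*(2*(-21) - 1*(-732)) = -3*(-42 + 732) = -3*690 = -2070)
(M + c(r, -26)) + T = (-2070 + (22 - 1*(-26))) - 1194 = (-2070 + (22 + 26)) - 1194 = (-2070 + 48) - 1194 = -2022 - 1194 = -3216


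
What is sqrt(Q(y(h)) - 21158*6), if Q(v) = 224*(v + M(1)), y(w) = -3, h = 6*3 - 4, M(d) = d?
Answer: 2*I*sqrt(31849) ≈ 356.93*I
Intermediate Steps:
h = 14 (h = 18 - 4 = 14)
Q(v) = 224 + 224*v (Q(v) = 224*(v + 1) = 224*(1 + v) = 224 + 224*v)
sqrt(Q(y(h)) - 21158*6) = sqrt((224 + 224*(-3)) - 21158*6) = sqrt((224 - 672) - 126948) = sqrt(-448 - 126948) = sqrt(-127396) = 2*I*sqrt(31849)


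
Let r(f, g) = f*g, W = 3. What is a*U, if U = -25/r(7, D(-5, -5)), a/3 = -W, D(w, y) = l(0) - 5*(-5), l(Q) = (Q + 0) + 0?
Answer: 9/7 ≈ 1.2857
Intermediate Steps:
l(Q) = Q (l(Q) = Q + 0 = Q)
D(w, y) = 25 (D(w, y) = 0 - 5*(-5) = 0 + 25 = 25)
a = -9 (a = 3*(-1*3) = 3*(-3) = -9)
U = -1/7 (U = -25/(7*25) = -25/175 = -25*1/175 = -1/7 ≈ -0.14286)
a*U = -9*(-1/7) = 9/7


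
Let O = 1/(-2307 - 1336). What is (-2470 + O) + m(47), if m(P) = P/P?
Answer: -8994568/3643 ≈ -2469.0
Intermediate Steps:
O = -1/3643 (O = 1/(-3643) = -1/3643 ≈ -0.00027450)
m(P) = 1
(-2470 + O) + m(47) = (-2470 - 1/3643) + 1 = -8998211/3643 + 1 = -8994568/3643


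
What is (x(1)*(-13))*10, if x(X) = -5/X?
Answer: 650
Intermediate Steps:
(x(1)*(-13))*10 = (-5/1*(-13))*10 = (-5*1*(-13))*10 = -5*(-13)*10 = 65*10 = 650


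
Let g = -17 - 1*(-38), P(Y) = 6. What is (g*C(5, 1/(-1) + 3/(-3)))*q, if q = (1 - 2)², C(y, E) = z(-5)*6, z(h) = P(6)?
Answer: 756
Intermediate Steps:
z(h) = 6
C(y, E) = 36 (C(y, E) = 6*6 = 36)
g = 21 (g = -17 + 38 = 21)
q = 1 (q = (-1)² = 1)
(g*C(5, 1/(-1) + 3/(-3)))*q = (21*36)*1 = 756*1 = 756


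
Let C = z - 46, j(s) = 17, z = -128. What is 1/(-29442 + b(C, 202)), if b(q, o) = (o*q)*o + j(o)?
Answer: -1/7129321 ≈ -1.4027e-7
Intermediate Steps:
C = -174 (C = -128 - 46 = -174)
b(q, o) = 17 + q*o² (b(q, o) = (o*q)*o + 17 = q*o² + 17 = 17 + q*o²)
1/(-29442 + b(C, 202)) = 1/(-29442 + (17 - 174*202²)) = 1/(-29442 + (17 - 174*40804)) = 1/(-29442 + (17 - 7099896)) = 1/(-29442 - 7099879) = 1/(-7129321) = -1/7129321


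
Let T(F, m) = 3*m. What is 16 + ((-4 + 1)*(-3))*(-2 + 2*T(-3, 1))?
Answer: 52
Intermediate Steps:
16 + ((-4 + 1)*(-3))*(-2 + 2*T(-3, 1)) = 16 + ((-4 + 1)*(-3))*(-2 + 2*(3*1)) = 16 + (-3*(-3))*(-2 + 2*3) = 16 + 9*(-2 + 6) = 16 + 9*4 = 16 + 36 = 52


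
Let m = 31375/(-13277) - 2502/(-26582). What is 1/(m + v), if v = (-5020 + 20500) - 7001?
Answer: 176464607/1495843007155 ≈ 0.00011797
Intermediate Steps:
v = 8479 (v = 15480 - 7001 = 8479)
m = -400395598/176464607 (m = 31375*(-1/13277) - 2502*(-1/26582) = -31375/13277 + 1251/13291 = -400395598/176464607 ≈ -2.2690)
1/(m + v) = 1/(-400395598/176464607 + 8479) = 1/(1495843007155/176464607) = 176464607/1495843007155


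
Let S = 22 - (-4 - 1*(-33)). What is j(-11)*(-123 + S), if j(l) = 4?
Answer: -520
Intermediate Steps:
S = -7 (S = 22 - (-4 + 33) = 22 - 1*29 = 22 - 29 = -7)
j(-11)*(-123 + S) = 4*(-123 - 7) = 4*(-130) = -520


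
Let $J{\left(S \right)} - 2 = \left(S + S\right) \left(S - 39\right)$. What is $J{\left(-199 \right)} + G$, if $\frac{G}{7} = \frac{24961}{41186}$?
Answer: $\frac{3901559763}{41186} \approx 94730.0$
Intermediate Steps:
$G = \frac{174727}{41186}$ ($G = 7 \cdot \frac{24961}{41186} = \frac{174727}{41186} \approx 4.2424$)
$J{\left(S \right)} = 2 + 2 S \left(-39 + S\right)$ ($J{\left(S \right)} = 2 + \left(S + S\right) \left(S - 39\right) = 2 + 2 S \left(-39 + S\right)$)
$J{\left(-199 \right)} + G = \left(2 - -15522 + 2 \left(-199\right)^{2}\right) + \frac{174727}{41186} = \left(2 + 15522 + 2 \cdot 39601\right) + \frac{174727}{41186} = \left(2 + 15522 + 79202\right) + \frac{174727}{41186} = 94726 + \frac{174727}{41186} = \frac{3901559763}{41186}$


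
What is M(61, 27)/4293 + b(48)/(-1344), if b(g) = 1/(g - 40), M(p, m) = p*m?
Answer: 72857/189952 ≈ 0.38355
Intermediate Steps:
M(p, m) = m*p
b(g) = 1/(-40 + g)
M(61, 27)/4293 + b(48)/(-1344) = (27*61)/4293 + 1/((-40 + 48)*(-1344)) = 1647*(1/4293) - 1/1344/8 = 61/159 + (⅛)*(-1/1344) = 61/159 - 1/10752 = 72857/189952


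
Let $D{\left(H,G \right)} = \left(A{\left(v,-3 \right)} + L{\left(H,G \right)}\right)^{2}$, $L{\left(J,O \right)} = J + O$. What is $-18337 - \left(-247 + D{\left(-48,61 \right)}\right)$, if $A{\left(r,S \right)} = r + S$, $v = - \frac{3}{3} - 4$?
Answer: $-18115$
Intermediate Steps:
$v = -5$ ($v = \left(-3\right) \frac{1}{3} - 4 = -1 - 4 = -5$)
$A{\left(r,S \right)} = S + r$
$D{\left(H,G \right)} = \left(-8 + G + H\right)^{2}$ ($D{\left(H,G \right)} = \left(\left(-3 - 5\right) + \left(H + G\right)\right)^{2} = \left(-8 + \left(G + H\right)\right)^{2} = \left(-8 + G + H\right)^{2}$)
$-18337 - \left(-247 + D{\left(-48,61 \right)}\right) = -18337 + \left(247 - \left(-8 + 61 - 48\right)^{2}\right) = -18337 + \left(247 - 5^{2}\right) = -18337 + \left(247 - 25\right) = -18337 + 222 = -18115$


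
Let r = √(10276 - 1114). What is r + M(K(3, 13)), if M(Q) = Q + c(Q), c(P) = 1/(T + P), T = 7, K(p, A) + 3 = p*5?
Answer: 229/19 + 3*√1018 ≈ 107.77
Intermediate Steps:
K(p, A) = -3 + 5*p (K(p, A) = -3 + p*5 = -3 + 5*p)
c(P) = 1/(7 + P)
M(Q) = Q + 1/(7 + Q)
r = 3*√1018 (r = √9162 = 3*√1018 ≈ 95.718)
r + M(K(3, 13)) = 3*√1018 + (1 + (-3 + 5*3)*(7 + (-3 + 5*3)))/(7 + (-3 + 5*3)) = 3*√1018 + (1 + (-3 + 15)*(7 + (-3 + 15)))/(7 + (-3 + 15)) = 3*√1018 + (1 + 12*(7 + 12))/(7 + 12) = 3*√1018 + (1 + 12*19)/19 = 3*√1018 + (1 + 228)/19 = 3*√1018 + (1/19)*229 = 3*√1018 + 229/19 = 229/19 + 3*√1018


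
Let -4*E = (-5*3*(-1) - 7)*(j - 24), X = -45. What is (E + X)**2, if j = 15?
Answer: 729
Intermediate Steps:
E = 18 (E = -(-5*3*(-1) - 7)*(15 - 24)/4 = -(-15*(-1) - 7)*(-9)/4 = -(15 - 7)*(-9)/4 = -2*(-9) = -1/4*(-72) = 18)
(E + X)**2 = (18 - 45)**2 = (-27)**2 = 729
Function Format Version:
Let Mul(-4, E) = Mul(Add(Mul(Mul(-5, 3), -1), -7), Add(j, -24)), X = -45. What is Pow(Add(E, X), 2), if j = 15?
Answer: 729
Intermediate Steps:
E = 18 (E = Mul(Rational(-1, 4), Mul(Add(Mul(Mul(-5, 3), -1), -7), Add(15, -24))) = Mul(Rational(-1, 4), Mul(Add(Mul(-15, -1), -7), -9)) = Mul(Rational(-1, 4), Mul(Add(15, -7), -9)) = Mul(Rational(-1, 4), Mul(8, -9)) = Mul(Rational(-1, 4), -72) = 18)
Pow(Add(E, X), 2) = Pow(Add(18, -45), 2) = Pow(-27, 2) = 729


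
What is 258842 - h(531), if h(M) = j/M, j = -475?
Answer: 137445577/531 ≈ 2.5884e+5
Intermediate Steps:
h(M) = -475/M
258842 - h(531) = 258842 - (-475)/531 = 258842 - 1*(-475/531) = 258842 + 475/531 = 137445577/531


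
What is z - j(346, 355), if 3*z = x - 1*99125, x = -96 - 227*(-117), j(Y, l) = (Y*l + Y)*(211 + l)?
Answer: -209225510/3 ≈ -6.9742e+7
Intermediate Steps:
j(Y, l) = (211 + l)*(Y + Y*l) (j(Y, l) = (Y + Y*l)*(211 + l) = (211 + l)*(Y + Y*l))
x = 26463 (x = -96 + 26559 = 26463)
z = -72662/3 (z = (26463 - 1*99125)/3 = (26463 - 99125)/3 = (⅓)*(-72662) = -72662/3 ≈ -24221.)
z - j(346, 355) = -72662/3 - 346*(211 + 355² + 212*355) = -72662/3 - 346*(211 + 126025 + 75260) = -72662/3 - 346*201496 = -72662/3 - 1*69717616 = -72662/3 - 69717616 = -209225510/3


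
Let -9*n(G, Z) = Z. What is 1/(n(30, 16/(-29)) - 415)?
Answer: -261/108299 ≈ -0.0024100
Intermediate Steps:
n(G, Z) = -Z/9
1/(n(30, 16/(-29)) - 415) = 1/(-16/(9*(-29)) - 415) = 1/(-16*(-1)/(9*29) - 415) = 1/(-⅑*(-16/29) - 415) = 1/(16/261 - 415) = 1/(-108299/261) = -261/108299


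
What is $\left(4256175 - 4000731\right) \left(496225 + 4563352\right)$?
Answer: $1292438587188$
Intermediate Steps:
$\left(4256175 - 4000731\right) \left(496225 + 4563352\right) = 255444 \cdot 5059577 = 1292438587188$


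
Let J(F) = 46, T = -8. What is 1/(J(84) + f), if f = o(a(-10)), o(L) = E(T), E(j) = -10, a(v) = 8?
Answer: 1/36 ≈ 0.027778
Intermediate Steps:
o(L) = -10
f = -10
1/(J(84) + f) = 1/(46 - 10) = 1/36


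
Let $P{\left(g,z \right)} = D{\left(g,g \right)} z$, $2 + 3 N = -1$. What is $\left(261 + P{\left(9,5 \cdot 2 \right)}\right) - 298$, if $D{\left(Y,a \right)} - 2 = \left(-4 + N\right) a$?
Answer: $-467$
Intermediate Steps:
$N = -1$ ($N = - \frac{2}{3} + \frac{1}{3} \left(-1\right) = - \frac{2}{3} - \frac{1}{3} = -1$)
$D{\left(Y,a \right)} = 2 - 5 a$ ($D{\left(Y,a \right)} = 2 + \left(-4 - 1\right) a = 2 - 5 a$)
$P{\left(g,z \right)} = z \left(2 - 5 g\right)$ ($P{\left(g,z \right)} = \left(2 - 5 g\right) z = z \left(2 - 5 g\right)$)
$\left(261 + P{\left(9,5 \cdot 2 \right)}\right) - 298 = \left(261 + 5 \cdot 2 \left(2 - 45\right)\right) - 298 = \left(261 + 10 \left(2 - 45\right)\right) - 298 = \left(261 + 10 \left(-43\right)\right) - 298 = \left(261 - 430\right) - 298 = -169 - 298 = -467$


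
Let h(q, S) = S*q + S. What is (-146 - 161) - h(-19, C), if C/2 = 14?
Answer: 197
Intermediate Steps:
C = 28 (C = 2*14 = 28)
h(q, S) = S + S*q
(-146 - 161) - h(-19, C) = (-146 - 161) - 28*(1 - 19) = -307 - 28*(-18) = -307 - 1*(-504) = -307 + 504 = 197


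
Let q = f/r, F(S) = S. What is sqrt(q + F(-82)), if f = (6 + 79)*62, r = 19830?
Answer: I*sqrt(321402657)/1983 ≈ 9.0407*I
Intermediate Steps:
f = 5270 (f = 85*62 = 5270)
q = 527/1983 (q = 5270/19830 = 5270*(1/19830) = 527/1983 ≈ 0.26576)
sqrt(q + F(-82)) = sqrt(527/1983 - 82) = sqrt(-162079/1983) = I*sqrt(321402657)/1983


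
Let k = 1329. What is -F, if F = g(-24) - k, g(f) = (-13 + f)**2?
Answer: -40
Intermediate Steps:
F = 40 (F = (-13 - 24)**2 - 1*1329 = (-37)**2 - 1329 = 1369 - 1329 = 40)
-F = -1*40 = -40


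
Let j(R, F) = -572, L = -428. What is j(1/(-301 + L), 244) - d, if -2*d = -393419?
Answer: -394563/2 ≈ -1.9728e+5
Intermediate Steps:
d = 393419/2 (d = -1/2*(-393419) = 393419/2 ≈ 1.9671e+5)
j(1/(-301 + L), 244) - d = -572 - 1*393419/2 = -572 - 393419/2 = -394563/2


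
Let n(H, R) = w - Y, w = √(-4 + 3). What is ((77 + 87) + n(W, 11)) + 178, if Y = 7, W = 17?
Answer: 335 + I ≈ 335.0 + 1.0*I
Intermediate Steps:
w = I (w = √(-1) = I ≈ 1.0*I)
n(H, R) = -7 + I (n(H, R) = I - 1*7 = I - 7 = -7 + I)
((77 + 87) + n(W, 11)) + 178 = ((77 + 87) + (-7 + I)) + 178 = (164 + (-7 + I)) + 178 = (157 + I) + 178 = 335 + I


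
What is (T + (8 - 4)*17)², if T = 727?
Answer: 632025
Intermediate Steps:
(T + (8 - 4)*17)² = (727 + (8 - 4)*17)² = (727 + 4*17)² = (727 + 68)² = 795² = 632025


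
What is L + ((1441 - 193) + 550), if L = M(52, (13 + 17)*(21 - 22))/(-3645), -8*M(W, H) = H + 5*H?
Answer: 291275/162 ≈ 1798.0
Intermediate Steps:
M(W, H) = -3*H/4 (M(W, H) = -(H + 5*H)/8 = -3*H/4)
L = -1/162 (L = -3*(13 + 17)*(21 - 22)/4/(-3645) = -45*(-1)/2*(-1/3645) = -¾*(-30)*(-1/3645) = (45/2)*(-1/3645) = -1/162 ≈ -0.0061728)
L + ((1441 - 193) + 550) = -1/162 + ((1441 - 193) + 550) = -1/162 + (1248 + 550) = -1/162 + 1798 = 291275/162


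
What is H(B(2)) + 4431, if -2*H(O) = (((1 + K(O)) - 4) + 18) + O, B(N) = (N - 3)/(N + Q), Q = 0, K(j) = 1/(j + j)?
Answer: 17697/4 ≈ 4424.3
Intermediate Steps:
K(j) = 1/(2*j)
B(N) = (-3 + N)/N (B(N) = (N - 3)/(N + 0) = (-3 + N)/N)
H(O) = -15/2 - O/2 - 1/(4*O) (H(O) = -((((1 + 1/(2*O)) - 4) + 18) + O)/2 = -(((-3 + 1/(2*O)) + 18) + O)/2 = -((15 + 1/(2*O)) + O)/2 = -(15 + O + 1/(2*O))/2 = -15/2 - O/2 - 1/(4*O))
H(B(2)) + 4431 = (-1 + 2*((-3 + 2)/2)*(-15 - (-3 + 2)/2))/(4*(((-3 + 2)/2))) + 4431 = (-1 + 2*((½)*(-1))*(-15 - (-1)/2))/(4*(((½)*(-1)))) + 4431 = (-1 + 2*(-½)*(-15 - 1*(-½)))/(4*(-½)) + 4431 = (¼)*(-2)*(-1 + 2*(-½)*(-15 + ½)) + 4431 = (¼)*(-2)*(-1 + 2*(-½)*(-29/2)) + 4431 = (¼)*(-2)*(-1 + 29/2) + 4431 = (¼)*(-2)*(27/2) + 4431 = -27/4 + 4431 = 17697/4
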